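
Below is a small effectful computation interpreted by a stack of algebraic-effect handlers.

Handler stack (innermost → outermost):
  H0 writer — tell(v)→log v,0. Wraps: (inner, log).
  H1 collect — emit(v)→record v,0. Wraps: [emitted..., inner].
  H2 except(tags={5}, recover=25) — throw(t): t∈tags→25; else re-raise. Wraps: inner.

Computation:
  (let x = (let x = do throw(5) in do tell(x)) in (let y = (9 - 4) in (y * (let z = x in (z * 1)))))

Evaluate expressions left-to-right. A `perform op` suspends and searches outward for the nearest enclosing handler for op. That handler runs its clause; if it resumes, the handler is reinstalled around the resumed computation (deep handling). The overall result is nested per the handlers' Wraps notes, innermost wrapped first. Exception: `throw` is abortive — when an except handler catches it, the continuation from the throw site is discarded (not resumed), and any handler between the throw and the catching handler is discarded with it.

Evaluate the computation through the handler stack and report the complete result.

Working:
throw(5) @ H2 caught ⇒ 25
= 25

Answer: 25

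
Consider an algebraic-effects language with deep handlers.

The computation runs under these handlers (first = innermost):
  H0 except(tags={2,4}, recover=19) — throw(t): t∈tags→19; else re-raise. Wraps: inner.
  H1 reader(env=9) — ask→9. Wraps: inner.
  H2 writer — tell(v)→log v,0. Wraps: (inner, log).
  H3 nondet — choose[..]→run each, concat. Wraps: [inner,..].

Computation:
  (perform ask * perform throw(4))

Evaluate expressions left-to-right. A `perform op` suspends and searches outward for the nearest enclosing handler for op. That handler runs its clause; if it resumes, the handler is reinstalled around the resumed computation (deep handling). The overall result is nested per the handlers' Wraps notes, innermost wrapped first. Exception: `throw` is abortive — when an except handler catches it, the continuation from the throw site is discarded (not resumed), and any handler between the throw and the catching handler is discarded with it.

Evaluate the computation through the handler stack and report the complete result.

Working:
ask @ H1 ⇒ 9
throw(4) @ H0 caught ⇒ 19
H1 returns 19
H2 returns (19, ())
H3 returns [(19, ())]
= [(19, ())]

Answer: [(19, ())]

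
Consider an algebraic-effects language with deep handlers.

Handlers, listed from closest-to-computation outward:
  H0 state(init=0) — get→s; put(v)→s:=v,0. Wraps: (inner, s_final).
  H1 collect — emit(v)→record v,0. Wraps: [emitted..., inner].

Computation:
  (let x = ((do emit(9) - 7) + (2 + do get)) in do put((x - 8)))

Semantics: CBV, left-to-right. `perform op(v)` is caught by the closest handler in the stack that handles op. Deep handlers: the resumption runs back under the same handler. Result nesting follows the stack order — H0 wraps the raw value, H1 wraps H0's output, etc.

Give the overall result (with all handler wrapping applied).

Step-by-step:
emit(9) @ H1 ⇒ out+=9
get @ H0 ⇒ 0
put(-13) @ H0 ⇒ s:=-13
H0 returns (0, -13)
H1 returns [9, (0, -13)]
= [9, (0, -13)]

Answer: [9, (0, -13)]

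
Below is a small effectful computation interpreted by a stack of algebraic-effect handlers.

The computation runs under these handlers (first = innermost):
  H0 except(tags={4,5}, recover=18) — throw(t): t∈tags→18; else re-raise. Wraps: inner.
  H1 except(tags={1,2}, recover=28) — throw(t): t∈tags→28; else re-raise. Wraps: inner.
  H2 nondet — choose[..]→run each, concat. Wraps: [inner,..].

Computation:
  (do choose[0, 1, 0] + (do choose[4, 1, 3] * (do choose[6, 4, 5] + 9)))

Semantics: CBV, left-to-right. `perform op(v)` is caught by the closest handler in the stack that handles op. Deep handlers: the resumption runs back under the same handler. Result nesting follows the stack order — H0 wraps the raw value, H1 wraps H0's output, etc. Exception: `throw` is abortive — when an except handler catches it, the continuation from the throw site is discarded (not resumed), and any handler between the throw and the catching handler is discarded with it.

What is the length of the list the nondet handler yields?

Answer: 27

Working:
choose[0, 1, 0] @ H2
  branch[0] choose=0:
    choose[4, 1, 3] @ H2
      branch[0] choose=4:
        choose[6, 4, 5] @ H2
          branch[0] choose=6:
            H0 returns 60
            H1 returns 60
            H2 returns [60]
          branch[1] choose=4:
            H0 returns 52
            H1 returns 52
            H2 returns [52]
          branch[2] choose=5:
            H0 returns 56
            H1 returns 56
            H2 returns [56]
      branch[1] choose=1:
        choose[6, 4, 5] @ H2
          branch[0] choose=6:
            H0 returns 15
            H1 returns 15
            H2 returns [15]
          branch[1] choose=4:
            H0 returns 13
            H1 returns 13
            H2 returns [13]
          branch[2] choose=5:
            H0 returns 14
            H1 returns 14
            H2 returns [14]
      branch[2] choose=3:
        choose[6, 4, 5] @ H2
          branch[0] choose=6:
            H0 returns 45
            H1 returns 45
            H2 returns [45]
          branch[1] choose=4:
            H0 returns 39
            H1 returns 39
            H2 returns [39]
          branch[2] choose=5:
            H0 returns 42
            H1 returns 42
            H2 returns [42]
  branch[1] choose=1:
    choose[4, 1, 3] @ H2
      branch[0] choose=4:
        choose[6, 4, 5] @ H2
          branch[0] choose=6:
            H0 returns 61
            H1 returns 61
            H2 returns [61]
          branch[1] choose=4:
            H0 returns 53
            H1 returns 53
            H2 returns [53]
          branch[2] choose=5:
            H0 returns 57
            H1 returns 57
            H2 returns [57]
      branch[1] choose=1:
        choose[6, 4, 5] @ H2
          branch[0] choose=6:
            H0 returns 16
            H1 returns 16
            H2 returns [16]
          branch[1] choose=4:
            H0 returns 14
            H1 returns 14
            H2 returns [14]
          branch[2] choose=5:
            H0 returns 15
            H1 returns 15
            H2 returns [15]
      branch[2] choose=3:
        choose[6, 4, 5] @ H2
          branch[0] choose=6:
            H0 returns 46
            H1 returns 46
            H2 returns [46]
          branch[1] choose=4:
            H0 returns 40
            H1 returns 40
            H2 returns [40]
          branch[2] choose=5:
            H0 returns 43
            H1 returns 43
            H2 returns [43]
  branch[2] choose=0:
    choose[4, 1, 3] @ H2
      branch[0] choose=4:
        choose[6, 4, 5] @ H2
          branch[0] choose=6:
            H0 returns 60
            H1 returns 60
            H2 returns [60]
          branch[1] choose=4:
            H0 returns 52
            H1 returns 52
            H2 returns [52]
          branch[2] choose=5:
            H0 returns 56
            H1 returns 56
            H2 returns [56]
      branch[1] choose=1:
        choose[6, 4, 5] @ H2
          branch[0] choose=6:
            H0 returns 15
            H1 returns 15
            H2 returns [15]
          branch[1] choose=4:
            H0 returns 13
            H1 returns 13
            H2 returns [13]
          branch[2] choose=5:
            H0 returns 14
            H1 returns 14
            H2 returns [14]
      branch[2] choose=3:
        choose[6, 4, 5] @ H2
          branch[0] choose=6:
            H0 returns 45
            H1 returns 45
            H2 returns [45]
          branch[1] choose=4:
            H0 returns 39
            H1 returns 39
            H2 returns [39]
          branch[2] choose=5:
            H0 returns 42
            H1 returns 42
            H2 returns [42]
= [60, 52, 56, 15, 13, 14, 45, 39, 42, 61, 53, 57, 16, 14, 15, 46, 40, 43, 60, 52, 56, 15, 13, 14, 45, 39, 42]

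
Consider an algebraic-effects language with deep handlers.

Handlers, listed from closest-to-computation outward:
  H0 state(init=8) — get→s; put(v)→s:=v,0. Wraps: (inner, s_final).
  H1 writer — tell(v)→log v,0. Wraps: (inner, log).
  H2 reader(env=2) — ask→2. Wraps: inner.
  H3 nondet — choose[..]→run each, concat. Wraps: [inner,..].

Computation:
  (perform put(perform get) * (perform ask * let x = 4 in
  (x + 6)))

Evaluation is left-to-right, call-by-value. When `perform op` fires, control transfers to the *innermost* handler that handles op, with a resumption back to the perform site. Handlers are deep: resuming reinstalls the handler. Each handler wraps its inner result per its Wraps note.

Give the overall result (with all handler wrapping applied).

Answer: [((0, 8), ())]

Working:
get @ H0 ⇒ 8
put(8) @ H0 ⇒ s:=8
ask @ H2 ⇒ 2
H0 returns (0, 8)
H1 returns ((0, 8), ())
H2 returns ((0, 8), ())
H3 returns [((0, 8), ())]
= [((0, 8), ())]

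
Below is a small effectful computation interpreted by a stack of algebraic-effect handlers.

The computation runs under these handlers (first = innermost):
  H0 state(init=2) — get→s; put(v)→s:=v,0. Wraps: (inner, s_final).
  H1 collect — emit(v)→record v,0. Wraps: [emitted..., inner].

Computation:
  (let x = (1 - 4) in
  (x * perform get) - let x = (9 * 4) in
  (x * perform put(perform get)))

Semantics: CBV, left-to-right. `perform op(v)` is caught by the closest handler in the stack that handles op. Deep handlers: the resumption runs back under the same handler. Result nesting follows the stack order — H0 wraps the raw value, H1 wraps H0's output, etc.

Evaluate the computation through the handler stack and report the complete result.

Working:
get @ H0 ⇒ 2
get @ H0 ⇒ 2
put(2) @ H0 ⇒ s:=2
H0 returns (-6, 2)
H1 returns [(-6, 2)]
= [(-6, 2)]

Answer: [(-6, 2)]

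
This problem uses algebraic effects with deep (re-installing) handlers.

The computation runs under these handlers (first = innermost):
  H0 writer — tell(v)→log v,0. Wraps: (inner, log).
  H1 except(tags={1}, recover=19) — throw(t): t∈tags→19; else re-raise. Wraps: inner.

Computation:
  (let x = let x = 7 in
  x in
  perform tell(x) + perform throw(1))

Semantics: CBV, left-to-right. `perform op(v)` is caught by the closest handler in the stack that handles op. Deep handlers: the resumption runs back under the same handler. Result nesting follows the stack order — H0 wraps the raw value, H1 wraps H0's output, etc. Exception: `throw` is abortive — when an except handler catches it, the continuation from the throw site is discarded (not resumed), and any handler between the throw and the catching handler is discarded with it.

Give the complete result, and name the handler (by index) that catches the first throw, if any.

Answer: 19 ; first throw caught by: H1

Evaluation trace:
tell(7) @ H0 ⇒ log+=7
throw(1) @ H1 caught ⇒ 19
= 19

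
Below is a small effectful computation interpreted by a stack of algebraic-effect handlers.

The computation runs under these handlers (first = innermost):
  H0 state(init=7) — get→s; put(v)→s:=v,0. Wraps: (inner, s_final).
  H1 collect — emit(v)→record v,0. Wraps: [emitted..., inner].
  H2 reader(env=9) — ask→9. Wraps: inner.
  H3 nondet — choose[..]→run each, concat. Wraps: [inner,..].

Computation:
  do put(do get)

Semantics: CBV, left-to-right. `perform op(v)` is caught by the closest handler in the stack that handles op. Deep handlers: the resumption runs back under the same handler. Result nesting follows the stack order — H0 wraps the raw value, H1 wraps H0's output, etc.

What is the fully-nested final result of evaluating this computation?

Step-by-step:
get @ H0 ⇒ 7
put(7) @ H0 ⇒ s:=7
H0 returns (0, 7)
H1 returns [(0, 7)]
H2 returns [(0, 7)]
H3 returns [[(0, 7)]]
= [[(0, 7)]]

Answer: [[(0, 7)]]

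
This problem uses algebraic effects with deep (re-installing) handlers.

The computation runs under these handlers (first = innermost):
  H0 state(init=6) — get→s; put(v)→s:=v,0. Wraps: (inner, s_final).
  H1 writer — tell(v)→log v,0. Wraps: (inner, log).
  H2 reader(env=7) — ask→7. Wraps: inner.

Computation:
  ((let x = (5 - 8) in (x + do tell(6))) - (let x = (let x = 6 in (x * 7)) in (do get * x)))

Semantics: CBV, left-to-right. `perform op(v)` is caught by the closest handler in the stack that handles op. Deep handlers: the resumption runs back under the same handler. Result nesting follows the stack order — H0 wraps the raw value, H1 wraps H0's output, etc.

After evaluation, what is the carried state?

Working:
tell(6) @ H1 ⇒ log+=6
get @ H0 ⇒ 6
H0 returns (-255, 6)
H1 returns ((-255, 6), (6))
H2 returns ((-255, 6), (6))
= ((-255, 6), (6))

Answer: 6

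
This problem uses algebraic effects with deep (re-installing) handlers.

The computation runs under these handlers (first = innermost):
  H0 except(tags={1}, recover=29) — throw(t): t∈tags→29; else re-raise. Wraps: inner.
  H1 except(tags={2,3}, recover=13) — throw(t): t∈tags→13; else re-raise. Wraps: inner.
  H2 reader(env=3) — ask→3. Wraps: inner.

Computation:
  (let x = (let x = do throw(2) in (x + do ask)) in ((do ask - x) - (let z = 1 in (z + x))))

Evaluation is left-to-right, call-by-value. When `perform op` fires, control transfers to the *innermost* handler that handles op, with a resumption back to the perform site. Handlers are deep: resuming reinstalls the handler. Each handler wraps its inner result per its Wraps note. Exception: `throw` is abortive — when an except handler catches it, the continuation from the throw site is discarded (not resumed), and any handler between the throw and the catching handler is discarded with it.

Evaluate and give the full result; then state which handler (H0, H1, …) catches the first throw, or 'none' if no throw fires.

Answer: 13 ; first throw caught by: H1

Working:
throw(2) @ H0 re-raised
throw(2) @ H1 caught ⇒ 13
H2 returns 13
= 13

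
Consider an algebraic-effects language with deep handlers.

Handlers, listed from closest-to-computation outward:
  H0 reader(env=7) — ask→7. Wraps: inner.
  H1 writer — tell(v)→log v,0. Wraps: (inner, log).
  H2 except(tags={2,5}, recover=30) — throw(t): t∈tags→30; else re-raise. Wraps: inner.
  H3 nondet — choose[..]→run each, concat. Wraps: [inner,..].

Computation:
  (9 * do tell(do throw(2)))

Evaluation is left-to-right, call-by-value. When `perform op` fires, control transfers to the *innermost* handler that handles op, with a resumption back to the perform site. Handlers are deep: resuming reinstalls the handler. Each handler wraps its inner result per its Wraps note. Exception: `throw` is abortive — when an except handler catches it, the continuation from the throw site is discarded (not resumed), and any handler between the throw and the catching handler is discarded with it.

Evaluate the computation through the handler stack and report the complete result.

Answer: [30]

Step-by-step:
throw(2) @ H2 caught ⇒ 30
H3 returns [30]
= [30]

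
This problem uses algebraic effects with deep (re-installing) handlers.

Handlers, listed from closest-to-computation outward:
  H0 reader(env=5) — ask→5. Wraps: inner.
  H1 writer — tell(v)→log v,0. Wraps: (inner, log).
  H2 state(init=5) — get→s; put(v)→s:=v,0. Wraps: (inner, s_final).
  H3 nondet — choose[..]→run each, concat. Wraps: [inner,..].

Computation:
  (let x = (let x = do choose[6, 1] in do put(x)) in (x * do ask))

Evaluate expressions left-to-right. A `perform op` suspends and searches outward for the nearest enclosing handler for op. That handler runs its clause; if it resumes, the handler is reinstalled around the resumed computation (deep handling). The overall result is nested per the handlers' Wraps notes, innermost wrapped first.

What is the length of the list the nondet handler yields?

Working:
choose[6, 1] @ H3
  branch[0] choose=6:
    put(6) @ H2 ⇒ s:=6
    ask @ H0 ⇒ 5
    H0 returns 0
    H1 returns (0, ())
    H2 returns ((0, ()), 6)
    H3 returns [((0, ()), 6)]
  branch[1] choose=1:
    put(1) @ H2 ⇒ s:=1
    ask @ H0 ⇒ 5
    H0 returns 0
    H1 returns (0, ())
    H2 returns ((0, ()), 1)
    H3 returns [((0, ()), 1)]
= [((0, ()), 6), ((0, ()), 1)]

Answer: 2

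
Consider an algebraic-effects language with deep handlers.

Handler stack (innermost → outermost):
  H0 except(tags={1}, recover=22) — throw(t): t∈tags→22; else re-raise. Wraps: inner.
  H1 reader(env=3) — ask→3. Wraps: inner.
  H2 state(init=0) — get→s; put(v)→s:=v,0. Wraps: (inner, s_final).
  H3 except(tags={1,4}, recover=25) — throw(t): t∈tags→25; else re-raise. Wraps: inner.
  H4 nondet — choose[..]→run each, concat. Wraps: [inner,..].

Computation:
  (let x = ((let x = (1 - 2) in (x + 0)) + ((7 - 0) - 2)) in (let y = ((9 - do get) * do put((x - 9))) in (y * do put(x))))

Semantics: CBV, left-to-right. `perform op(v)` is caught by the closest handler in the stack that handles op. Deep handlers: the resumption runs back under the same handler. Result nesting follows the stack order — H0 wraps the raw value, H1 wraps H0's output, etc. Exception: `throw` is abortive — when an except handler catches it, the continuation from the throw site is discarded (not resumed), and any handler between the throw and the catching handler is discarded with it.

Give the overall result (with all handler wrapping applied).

Step-by-step:
get @ H2 ⇒ 0
put(-5) @ H2 ⇒ s:=-5
put(4) @ H2 ⇒ s:=4
H0 returns 0
H1 returns 0
H2 returns (0, 4)
H3 returns (0, 4)
H4 returns [(0, 4)]
= [(0, 4)]

Answer: [(0, 4)]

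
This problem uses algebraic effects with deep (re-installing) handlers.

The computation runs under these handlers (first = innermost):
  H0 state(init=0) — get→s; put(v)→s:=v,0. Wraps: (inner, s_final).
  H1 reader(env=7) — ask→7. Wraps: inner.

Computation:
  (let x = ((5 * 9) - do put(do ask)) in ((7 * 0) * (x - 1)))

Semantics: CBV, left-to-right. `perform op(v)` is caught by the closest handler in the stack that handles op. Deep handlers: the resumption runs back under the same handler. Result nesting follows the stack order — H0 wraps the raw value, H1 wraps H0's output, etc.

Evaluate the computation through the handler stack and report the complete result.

Answer: (0, 7)

Step-by-step:
ask @ H1 ⇒ 7
put(7) @ H0 ⇒ s:=7
H0 returns (0, 7)
H1 returns (0, 7)
= (0, 7)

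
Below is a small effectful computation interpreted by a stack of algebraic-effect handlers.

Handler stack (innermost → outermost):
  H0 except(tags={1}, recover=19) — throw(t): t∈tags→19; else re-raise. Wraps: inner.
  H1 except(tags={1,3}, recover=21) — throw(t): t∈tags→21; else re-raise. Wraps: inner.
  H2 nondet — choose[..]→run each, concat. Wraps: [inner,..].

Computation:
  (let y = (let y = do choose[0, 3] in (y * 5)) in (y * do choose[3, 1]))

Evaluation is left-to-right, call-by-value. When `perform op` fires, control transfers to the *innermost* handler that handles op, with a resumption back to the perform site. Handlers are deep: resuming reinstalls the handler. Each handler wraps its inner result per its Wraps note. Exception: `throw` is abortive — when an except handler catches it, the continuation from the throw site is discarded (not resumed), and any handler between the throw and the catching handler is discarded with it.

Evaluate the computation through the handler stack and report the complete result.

Working:
choose[0, 3] @ H2
  branch[0] choose=0:
    choose[3, 1] @ H2
      branch[0] choose=3:
        H0 returns 0
        H1 returns 0
        H2 returns [0]
      branch[1] choose=1:
        H0 returns 0
        H1 returns 0
        H2 returns [0]
  branch[1] choose=3:
    choose[3, 1] @ H2
      branch[0] choose=3:
        H0 returns 45
        H1 returns 45
        H2 returns [45]
      branch[1] choose=1:
        H0 returns 15
        H1 returns 15
        H2 returns [15]
= [0, 0, 45, 15]

Answer: [0, 0, 45, 15]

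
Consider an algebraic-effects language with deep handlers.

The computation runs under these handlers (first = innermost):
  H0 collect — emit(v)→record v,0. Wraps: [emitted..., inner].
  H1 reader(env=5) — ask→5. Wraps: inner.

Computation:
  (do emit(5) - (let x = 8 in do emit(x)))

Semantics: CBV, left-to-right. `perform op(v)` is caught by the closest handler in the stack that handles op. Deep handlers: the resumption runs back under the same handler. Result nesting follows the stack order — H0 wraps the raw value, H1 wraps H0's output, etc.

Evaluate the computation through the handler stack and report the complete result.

Working:
emit(5) @ H0 ⇒ out+=5
emit(8) @ H0 ⇒ out+=8
H0 returns [5, 8, 0]
H1 returns [5, 8, 0]
= [5, 8, 0]

Answer: [5, 8, 0]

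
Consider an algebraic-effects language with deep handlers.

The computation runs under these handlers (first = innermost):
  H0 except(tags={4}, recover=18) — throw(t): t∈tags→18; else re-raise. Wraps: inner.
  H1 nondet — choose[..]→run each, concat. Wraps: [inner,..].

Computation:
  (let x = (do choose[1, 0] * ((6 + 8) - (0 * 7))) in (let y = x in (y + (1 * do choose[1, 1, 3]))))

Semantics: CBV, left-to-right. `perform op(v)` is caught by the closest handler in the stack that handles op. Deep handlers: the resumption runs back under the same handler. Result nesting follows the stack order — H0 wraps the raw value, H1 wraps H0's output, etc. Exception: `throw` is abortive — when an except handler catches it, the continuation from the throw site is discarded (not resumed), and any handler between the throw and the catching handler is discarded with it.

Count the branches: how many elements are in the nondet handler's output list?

Answer: 6

Step-by-step:
choose[1, 0] @ H1
  branch[0] choose=1:
    choose[1, 1, 3] @ H1
      branch[0] choose=1:
        H0 returns 15
        H1 returns [15]
      branch[1] choose=1:
        H0 returns 15
        H1 returns [15]
      branch[2] choose=3:
        H0 returns 17
        H1 returns [17]
  branch[1] choose=0:
    choose[1, 1, 3] @ H1
      branch[0] choose=1:
        H0 returns 1
        H1 returns [1]
      branch[1] choose=1:
        H0 returns 1
        H1 returns [1]
      branch[2] choose=3:
        H0 returns 3
        H1 returns [3]
= [15, 15, 17, 1, 1, 3]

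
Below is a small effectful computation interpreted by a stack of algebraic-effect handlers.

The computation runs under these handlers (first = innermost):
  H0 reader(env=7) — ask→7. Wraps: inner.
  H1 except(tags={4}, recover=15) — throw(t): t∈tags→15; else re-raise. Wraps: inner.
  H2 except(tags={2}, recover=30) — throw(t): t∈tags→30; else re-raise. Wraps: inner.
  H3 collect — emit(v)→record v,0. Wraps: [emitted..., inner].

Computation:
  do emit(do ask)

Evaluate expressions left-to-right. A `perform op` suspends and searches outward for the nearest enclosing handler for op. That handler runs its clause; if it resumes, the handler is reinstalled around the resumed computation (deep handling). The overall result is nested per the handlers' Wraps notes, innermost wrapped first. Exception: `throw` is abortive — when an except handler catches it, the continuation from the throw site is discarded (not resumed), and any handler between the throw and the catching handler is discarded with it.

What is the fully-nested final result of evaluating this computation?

Working:
ask @ H0 ⇒ 7
emit(7) @ H3 ⇒ out+=7
H0 returns 0
H1 returns 0
H2 returns 0
H3 returns [7, 0]
= [7, 0]

Answer: [7, 0]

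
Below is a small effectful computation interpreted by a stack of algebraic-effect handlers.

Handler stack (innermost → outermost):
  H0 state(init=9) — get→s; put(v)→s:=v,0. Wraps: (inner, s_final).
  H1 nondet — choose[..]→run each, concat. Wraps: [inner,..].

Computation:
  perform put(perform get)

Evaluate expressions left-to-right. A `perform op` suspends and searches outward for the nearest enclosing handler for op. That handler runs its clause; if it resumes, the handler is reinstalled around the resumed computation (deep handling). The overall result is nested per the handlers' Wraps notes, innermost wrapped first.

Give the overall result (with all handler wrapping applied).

Answer: [(0, 9)]

Step-by-step:
get @ H0 ⇒ 9
put(9) @ H0 ⇒ s:=9
H0 returns (0, 9)
H1 returns [(0, 9)]
= [(0, 9)]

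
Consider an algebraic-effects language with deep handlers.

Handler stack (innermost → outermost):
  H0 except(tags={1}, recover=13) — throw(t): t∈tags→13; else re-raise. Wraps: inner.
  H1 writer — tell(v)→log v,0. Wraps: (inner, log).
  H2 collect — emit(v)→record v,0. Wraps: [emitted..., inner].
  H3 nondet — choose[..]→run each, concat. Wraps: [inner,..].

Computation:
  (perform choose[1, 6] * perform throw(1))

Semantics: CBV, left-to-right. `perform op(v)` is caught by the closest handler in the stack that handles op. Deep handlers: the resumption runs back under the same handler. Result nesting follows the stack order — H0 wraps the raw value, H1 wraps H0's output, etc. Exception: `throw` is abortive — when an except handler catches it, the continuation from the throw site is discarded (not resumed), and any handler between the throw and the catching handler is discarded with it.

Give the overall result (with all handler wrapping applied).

Answer: [[(13, ())], [(13, ())]]

Evaluation trace:
choose[1, 6] @ H3
  branch[0] choose=1:
    throw(1) @ H0 caught ⇒ 13
    H1 returns (13, ())
    H2 returns [(13, ())]
    H3 returns [[(13, ())]]
  branch[1] choose=6:
    throw(1) @ H0 caught ⇒ 13
    H1 returns (13, ())
    H2 returns [(13, ())]
    H3 returns [[(13, ())]]
= [[(13, ())], [(13, ())]]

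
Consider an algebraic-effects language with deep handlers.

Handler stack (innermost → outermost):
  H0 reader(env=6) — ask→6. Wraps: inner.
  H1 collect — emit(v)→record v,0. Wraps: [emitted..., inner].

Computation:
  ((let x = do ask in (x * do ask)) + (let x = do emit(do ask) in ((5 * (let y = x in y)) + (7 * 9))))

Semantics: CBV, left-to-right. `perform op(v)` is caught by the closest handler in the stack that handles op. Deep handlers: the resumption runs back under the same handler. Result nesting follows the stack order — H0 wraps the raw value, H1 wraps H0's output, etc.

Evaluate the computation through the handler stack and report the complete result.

Evaluation trace:
ask @ H0 ⇒ 6
ask @ H0 ⇒ 6
ask @ H0 ⇒ 6
emit(6) @ H1 ⇒ out+=6
H0 returns 99
H1 returns [6, 99]
= [6, 99]

Answer: [6, 99]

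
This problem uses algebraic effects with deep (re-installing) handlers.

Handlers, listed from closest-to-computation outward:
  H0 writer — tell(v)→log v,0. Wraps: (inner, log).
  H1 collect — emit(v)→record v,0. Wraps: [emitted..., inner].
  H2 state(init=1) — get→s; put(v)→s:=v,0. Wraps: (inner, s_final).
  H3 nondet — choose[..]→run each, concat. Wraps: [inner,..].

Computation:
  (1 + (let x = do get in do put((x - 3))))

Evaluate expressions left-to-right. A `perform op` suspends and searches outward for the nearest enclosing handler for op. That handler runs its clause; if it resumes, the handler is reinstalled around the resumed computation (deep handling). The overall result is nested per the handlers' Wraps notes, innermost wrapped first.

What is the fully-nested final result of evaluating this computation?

Answer: [([(1, ())], -2)]

Evaluation trace:
get @ H2 ⇒ 1
put(-2) @ H2 ⇒ s:=-2
H0 returns (1, ())
H1 returns [(1, ())]
H2 returns ([(1, ())], -2)
H3 returns [([(1, ())], -2)]
= [([(1, ())], -2)]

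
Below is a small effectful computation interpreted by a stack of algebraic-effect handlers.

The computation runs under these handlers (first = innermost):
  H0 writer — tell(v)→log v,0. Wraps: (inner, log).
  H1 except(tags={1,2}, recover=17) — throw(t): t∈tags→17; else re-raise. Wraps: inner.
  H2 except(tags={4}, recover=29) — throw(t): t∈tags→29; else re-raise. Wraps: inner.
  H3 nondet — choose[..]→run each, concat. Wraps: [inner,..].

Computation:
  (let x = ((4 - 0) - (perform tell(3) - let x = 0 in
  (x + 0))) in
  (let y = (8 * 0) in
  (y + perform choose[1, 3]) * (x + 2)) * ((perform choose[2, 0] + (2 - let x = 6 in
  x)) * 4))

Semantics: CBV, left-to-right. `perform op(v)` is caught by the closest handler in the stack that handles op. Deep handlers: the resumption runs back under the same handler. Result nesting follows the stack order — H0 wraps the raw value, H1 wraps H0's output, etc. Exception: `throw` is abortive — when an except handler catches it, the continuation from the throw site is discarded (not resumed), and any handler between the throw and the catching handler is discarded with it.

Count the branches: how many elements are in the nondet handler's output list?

Answer: 4

Step-by-step:
tell(3) @ H0 ⇒ log+=3
choose[1, 3] @ H3
  branch[0] choose=1:
    choose[2, 0] @ H3
      branch[0] choose=2:
        H0 returns (-48, (3))
        H1 returns (-48, (3))
        H2 returns (-48, (3))
        H3 returns [(-48, (3))]
      branch[1] choose=0:
        H0 returns (-96, (3))
        H1 returns (-96, (3))
        H2 returns (-96, (3))
        H3 returns [(-96, (3))]
  branch[1] choose=3:
    choose[2, 0] @ H3
      branch[0] choose=2:
        H0 returns (-144, (3))
        H1 returns (-144, (3))
        H2 returns (-144, (3))
        H3 returns [(-144, (3))]
      branch[1] choose=0:
        H0 returns (-288, (3))
        H1 returns (-288, (3))
        H2 returns (-288, (3))
        H3 returns [(-288, (3))]
= [(-48, (3)), (-96, (3)), (-144, (3)), (-288, (3))]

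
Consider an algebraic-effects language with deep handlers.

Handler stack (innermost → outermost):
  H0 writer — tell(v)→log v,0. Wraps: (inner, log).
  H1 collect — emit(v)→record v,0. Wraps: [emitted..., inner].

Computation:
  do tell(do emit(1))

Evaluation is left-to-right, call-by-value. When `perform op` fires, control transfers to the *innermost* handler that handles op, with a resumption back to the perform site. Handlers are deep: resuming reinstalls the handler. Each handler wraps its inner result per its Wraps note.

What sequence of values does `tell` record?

Answer: (0)

Step-by-step:
emit(1) @ H1 ⇒ out+=1
tell(0) @ H0 ⇒ log+=0
H0 returns (0, (0))
H1 returns [1, (0, (0))]
= [1, (0, (0))]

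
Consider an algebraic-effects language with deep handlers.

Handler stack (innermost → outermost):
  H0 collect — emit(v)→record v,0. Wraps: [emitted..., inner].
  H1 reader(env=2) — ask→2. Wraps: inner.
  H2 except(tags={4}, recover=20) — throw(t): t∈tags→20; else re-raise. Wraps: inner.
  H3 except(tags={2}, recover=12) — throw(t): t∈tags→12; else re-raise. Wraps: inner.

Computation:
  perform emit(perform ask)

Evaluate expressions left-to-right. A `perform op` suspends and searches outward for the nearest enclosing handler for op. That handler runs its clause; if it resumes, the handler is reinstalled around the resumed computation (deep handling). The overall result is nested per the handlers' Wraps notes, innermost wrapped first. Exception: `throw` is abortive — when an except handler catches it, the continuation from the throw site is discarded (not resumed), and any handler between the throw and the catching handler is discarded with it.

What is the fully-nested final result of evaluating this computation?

Step-by-step:
ask @ H1 ⇒ 2
emit(2) @ H0 ⇒ out+=2
H0 returns [2, 0]
H1 returns [2, 0]
H2 returns [2, 0]
H3 returns [2, 0]
= [2, 0]

Answer: [2, 0]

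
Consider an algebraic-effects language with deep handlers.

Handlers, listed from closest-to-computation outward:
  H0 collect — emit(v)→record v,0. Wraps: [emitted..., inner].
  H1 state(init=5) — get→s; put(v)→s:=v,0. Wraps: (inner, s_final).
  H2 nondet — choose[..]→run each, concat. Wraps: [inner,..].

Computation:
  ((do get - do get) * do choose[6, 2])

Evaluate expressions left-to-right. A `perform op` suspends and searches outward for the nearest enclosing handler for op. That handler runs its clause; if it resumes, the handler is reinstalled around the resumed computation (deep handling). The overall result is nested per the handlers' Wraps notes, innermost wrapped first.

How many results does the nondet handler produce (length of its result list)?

Answer: 2

Working:
get @ H1 ⇒ 5
get @ H1 ⇒ 5
choose[6, 2] @ H2
  branch[0] choose=6:
    H0 returns [0]
    H1 returns ([0], 5)
    H2 returns [([0], 5)]
  branch[1] choose=2:
    H0 returns [0]
    H1 returns ([0], 5)
    H2 returns [([0], 5)]
= [([0], 5), ([0], 5)]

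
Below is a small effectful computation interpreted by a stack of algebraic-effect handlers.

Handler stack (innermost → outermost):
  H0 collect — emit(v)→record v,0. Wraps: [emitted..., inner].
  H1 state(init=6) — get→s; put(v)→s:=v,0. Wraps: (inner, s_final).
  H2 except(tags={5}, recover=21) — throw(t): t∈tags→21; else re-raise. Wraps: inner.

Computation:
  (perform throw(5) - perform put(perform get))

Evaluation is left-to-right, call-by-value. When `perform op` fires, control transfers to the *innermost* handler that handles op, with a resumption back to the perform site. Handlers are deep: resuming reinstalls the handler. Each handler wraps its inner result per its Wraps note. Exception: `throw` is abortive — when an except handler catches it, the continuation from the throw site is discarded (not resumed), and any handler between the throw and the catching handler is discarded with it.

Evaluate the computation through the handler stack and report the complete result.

Answer: 21

Evaluation trace:
throw(5) @ H2 caught ⇒ 21
= 21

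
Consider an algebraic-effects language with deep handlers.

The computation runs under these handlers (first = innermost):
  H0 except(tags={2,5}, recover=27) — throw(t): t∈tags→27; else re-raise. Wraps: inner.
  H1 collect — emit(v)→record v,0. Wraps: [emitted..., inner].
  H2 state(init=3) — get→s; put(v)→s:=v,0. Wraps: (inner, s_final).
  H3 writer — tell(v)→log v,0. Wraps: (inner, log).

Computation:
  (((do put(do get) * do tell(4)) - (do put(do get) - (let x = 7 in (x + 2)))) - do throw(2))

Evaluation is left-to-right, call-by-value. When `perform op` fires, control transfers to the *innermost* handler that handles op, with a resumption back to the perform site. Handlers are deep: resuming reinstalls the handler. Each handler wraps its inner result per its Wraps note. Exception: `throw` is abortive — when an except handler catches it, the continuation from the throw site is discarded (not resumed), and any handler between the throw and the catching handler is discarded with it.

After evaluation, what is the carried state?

Evaluation trace:
get @ H2 ⇒ 3
put(3) @ H2 ⇒ s:=3
tell(4) @ H3 ⇒ log+=4
get @ H2 ⇒ 3
put(3) @ H2 ⇒ s:=3
throw(2) @ H0 caught ⇒ 27
H1 returns [27]
H2 returns ([27], 3)
H3 returns (([27], 3), (4))
= (([27], 3), (4))

Answer: 3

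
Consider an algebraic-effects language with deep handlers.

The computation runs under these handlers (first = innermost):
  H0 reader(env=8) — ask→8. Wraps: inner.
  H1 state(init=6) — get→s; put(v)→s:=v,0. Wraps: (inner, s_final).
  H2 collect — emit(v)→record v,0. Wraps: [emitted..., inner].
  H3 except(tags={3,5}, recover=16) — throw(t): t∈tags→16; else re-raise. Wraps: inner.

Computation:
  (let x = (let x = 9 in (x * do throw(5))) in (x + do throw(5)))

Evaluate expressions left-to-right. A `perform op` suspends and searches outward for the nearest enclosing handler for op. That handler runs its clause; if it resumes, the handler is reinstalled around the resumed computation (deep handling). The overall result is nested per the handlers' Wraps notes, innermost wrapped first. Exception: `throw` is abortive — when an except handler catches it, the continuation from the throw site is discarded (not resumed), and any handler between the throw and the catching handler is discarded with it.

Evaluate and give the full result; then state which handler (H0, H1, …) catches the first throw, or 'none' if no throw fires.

Step-by-step:
throw(5) @ H3 caught ⇒ 16
= 16

Answer: 16 ; first throw caught by: H3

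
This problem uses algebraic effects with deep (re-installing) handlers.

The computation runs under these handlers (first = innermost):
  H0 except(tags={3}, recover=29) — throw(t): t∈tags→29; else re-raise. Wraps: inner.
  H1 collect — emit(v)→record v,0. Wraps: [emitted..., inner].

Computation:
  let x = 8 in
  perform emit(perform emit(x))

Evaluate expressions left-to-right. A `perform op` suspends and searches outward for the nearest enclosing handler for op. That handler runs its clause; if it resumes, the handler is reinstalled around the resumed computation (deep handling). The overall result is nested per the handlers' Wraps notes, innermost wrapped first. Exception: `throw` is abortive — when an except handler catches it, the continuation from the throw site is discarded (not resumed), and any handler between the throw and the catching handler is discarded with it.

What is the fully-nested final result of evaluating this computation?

Answer: [8, 0, 0]

Step-by-step:
emit(8) @ H1 ⇒ out+=8
emit(0) @ H1 ⇒ out+=0
H0 returns 0
H1 returns [8, 0, 0]
= [8, 0, 0]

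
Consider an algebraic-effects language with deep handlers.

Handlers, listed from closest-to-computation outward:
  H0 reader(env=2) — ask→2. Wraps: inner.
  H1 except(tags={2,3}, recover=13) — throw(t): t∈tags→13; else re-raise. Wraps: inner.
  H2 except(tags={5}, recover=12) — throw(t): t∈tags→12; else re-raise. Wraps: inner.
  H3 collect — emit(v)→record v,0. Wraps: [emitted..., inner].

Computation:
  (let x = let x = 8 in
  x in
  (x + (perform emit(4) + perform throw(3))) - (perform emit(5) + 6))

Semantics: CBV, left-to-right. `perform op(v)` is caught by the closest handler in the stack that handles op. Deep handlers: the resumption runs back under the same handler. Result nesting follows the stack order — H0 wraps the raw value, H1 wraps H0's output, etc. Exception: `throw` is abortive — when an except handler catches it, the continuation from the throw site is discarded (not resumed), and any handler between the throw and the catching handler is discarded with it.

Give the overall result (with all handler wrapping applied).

Evaluation trace:
emit(4) @ H3 ⇒ out+=4
throw(3) @ H1 caught ⇒ 13
H2 returns 13
H3 returns [4, 13]
= [4, 13]

Answer: [4, 13]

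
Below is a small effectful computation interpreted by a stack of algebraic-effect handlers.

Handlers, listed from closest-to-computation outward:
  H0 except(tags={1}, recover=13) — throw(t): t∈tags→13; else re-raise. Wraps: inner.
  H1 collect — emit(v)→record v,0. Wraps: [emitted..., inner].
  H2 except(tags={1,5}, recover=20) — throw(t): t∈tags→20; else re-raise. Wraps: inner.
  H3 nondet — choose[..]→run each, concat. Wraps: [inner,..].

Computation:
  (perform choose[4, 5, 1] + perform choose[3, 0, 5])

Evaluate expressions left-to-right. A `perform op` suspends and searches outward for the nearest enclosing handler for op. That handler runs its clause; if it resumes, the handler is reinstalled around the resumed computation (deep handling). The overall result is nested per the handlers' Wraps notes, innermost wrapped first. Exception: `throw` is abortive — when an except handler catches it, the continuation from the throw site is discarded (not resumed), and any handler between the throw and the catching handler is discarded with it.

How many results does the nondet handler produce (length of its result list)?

Step-by-step:
choose[4, 5, 1] @ H3
  branch[0] choose=4:
    choose[3, 0, 5] @ H3
      branch[0] choose=3:
        H0 returns 7
        H1 returns [7]
        H2 returns [7]
        H3 returns [[7]]
      branch[1] choose=0:
        H0 returns 4
        H1 returns [4]
        H2 returns [4]
        H3 returns [[4]]
      branch[2] choose=5:
        H0 returns 9
        H1 returns [9]
        H2 returns [9]
        H3 returns [[9]]
  branch[1] choose=5:
    choose[3, 0, 5] @ H3
      branch[0] choose=3:
        H0 returns 8
        H1 returns [8]
        H2 returns [8]
        H3 returns [[8]]
      branch[1] choose=0:
        H0 returns 5
        H1 returns [5]
        H2 returns [5]
        H3 returns [[5]]
      branch[2] choose=5:
        H0 returns 10
        H1 returns [10]
        H2 returns [10]
        H3 returns [[10]]
  branch[2] choose=1:
    choose[3, 0, 5] @ H3
      branch[0] choose=3:
        H0 returns 4
        H1 returns [4]
        H2 returns [4]
        H3 returns [[4]]
      branch[1] choose=0:
        H0 returns 1
        H1 returns [1]
        H2 returns [1]
        H3 returns [[1]]
      branch[2] choose=5:
        H0 returns 6
        H1 returns [6]
        H2 returns [6]
        H3 returns [[6]]
= [[7], [4], [9], [8], [5], [10], [4], [1], [6]]

Answer: 9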